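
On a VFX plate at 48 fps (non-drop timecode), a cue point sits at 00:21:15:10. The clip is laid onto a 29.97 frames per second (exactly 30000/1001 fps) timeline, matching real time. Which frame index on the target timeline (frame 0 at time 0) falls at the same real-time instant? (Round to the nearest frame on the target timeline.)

Source frame index: (0×3600 + 21×60 + 15) × 48 + 10 = 61210.
Real time: 61210 / (48) = 30605/24 s.
Target frame: (30605/24) × (30000/1001) = 38256250/1001 ≈ 38218.032 → 38218.

frame 38218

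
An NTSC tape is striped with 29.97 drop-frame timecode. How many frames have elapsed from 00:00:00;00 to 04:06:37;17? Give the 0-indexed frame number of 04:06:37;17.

443483

As if non-drop at 30 labels/s: (4 × 3600 + 6 × 60 + 37) × 30 + 17 = 443927.
Minute boundaries passed: 246; those not divisible by 10: 246 − 24 = 222; dropped labels = 2 × 222 = 444.
Actual frame index = 443927 − 444 = 443483.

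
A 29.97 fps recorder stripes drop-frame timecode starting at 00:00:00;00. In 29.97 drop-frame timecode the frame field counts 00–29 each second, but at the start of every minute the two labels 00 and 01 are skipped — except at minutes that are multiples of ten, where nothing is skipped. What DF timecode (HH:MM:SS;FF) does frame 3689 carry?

Each 10-minute DF block holds 10 × 60 × 30 − 9 × 2 = 17982 frames. 3689 ÷ 17982 → 0 full blocks, remainder 3689.
Within the partial block the first minute is 1800 frames and each further minute 1798, so 2 further minute boundaries passed. Total skipped labels = 18 × 0 + 2 × 2 = 4.
Non-drop label index = 3689 + 4 = 3693; at 30 labels/s that is 00:02:03:03, i.e. DF 00:02:03;03.

00:02:03;03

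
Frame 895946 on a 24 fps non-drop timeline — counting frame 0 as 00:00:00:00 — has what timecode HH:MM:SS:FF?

10:22:11:02

895946 ÷ 24 = 37331 full seconds, remainder 2 frames.
37331 s = 10 h 22 min 11 s.
Timecode: 10:22:11:02.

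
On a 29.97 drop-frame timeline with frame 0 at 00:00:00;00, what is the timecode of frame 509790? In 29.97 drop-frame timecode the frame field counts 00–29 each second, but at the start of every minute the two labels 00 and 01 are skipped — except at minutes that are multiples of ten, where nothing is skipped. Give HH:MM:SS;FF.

Each 10-minute DF block holds 10 × 60 × 30 − 9 × 2 = 17982 frames. 509790 ÷ 17982 → 28 full blocks, remainder 6294.
Within the partial block the first minute is 1800 frames and each further minute 1798, so 3 further minute boundaries passed. Total skipped labels = 18 × 28 + 2 × 3 = 510.
Non-drop label index = 509790 + 510 = 510300; at 30 labels/s that is 04:43:30:00, i.e. DF 04:43:30;00.

04:43:30;00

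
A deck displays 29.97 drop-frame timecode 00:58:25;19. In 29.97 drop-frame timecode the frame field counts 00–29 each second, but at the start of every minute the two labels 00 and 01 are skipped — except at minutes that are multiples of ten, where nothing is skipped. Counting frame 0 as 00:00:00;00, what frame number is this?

105063

As if non-drop at 30 labels/s: (0 × 3600 + 58 × 60 + 25) × 30 + 19 = 105169.
Minute boundaries passed: 58; those not divisible by 10: 58 − 5 = 53; dropped labels = 2 × 53 = 106.
Actual frame index = 105169 − 106 = 105063.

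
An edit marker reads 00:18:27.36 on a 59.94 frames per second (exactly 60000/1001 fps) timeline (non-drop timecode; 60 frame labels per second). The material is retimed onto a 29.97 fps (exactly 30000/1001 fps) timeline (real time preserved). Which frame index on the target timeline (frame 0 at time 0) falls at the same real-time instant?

Source frame index: (0×3600 + 18×60 + 27) × 60 + 36 = 66456.
Real time: 66456 / (60000/1001) = 2771769/2500 s.
Target frame: (2771769/2500) × (30000/1001) = 33228.

frame 33228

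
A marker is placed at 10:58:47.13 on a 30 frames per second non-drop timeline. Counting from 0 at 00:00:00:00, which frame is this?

Total seconds to the label: (10 × 3600 + 58 × 60 + 47) = 39527.
Frame index = 39527 × 30 + 13 = 1185823.

frame 1185823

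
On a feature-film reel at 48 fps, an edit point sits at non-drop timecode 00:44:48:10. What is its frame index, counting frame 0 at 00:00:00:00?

Total seconds to the label: (0 × 3600 + 44 × 60 + 48) = 2688.
Frame index = 2688 × 48 + 10 = 129034.

129034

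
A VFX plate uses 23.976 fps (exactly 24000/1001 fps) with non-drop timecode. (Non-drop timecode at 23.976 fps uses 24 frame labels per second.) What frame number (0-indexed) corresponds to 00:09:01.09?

12993

Total seconds to the label: (0 × 3600 + 9 × 60 + 1) = 541.
Frame index = 541 × 24 + 9 = 12993.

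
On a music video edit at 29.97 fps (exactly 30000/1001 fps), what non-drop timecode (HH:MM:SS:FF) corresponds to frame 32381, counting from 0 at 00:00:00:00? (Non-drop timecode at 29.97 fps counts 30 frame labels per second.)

32381 ÷ 30 = 1079 full seconds, remainder 11 frames.
1079 s = 0 h 17 min 59 s.
Timecode: 00:17:59:11.

00:17:59:11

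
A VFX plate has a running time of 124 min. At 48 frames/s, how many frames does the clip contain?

357120 frames

124 min = 7440 s.
Frames = 7440 × 48 = 357120.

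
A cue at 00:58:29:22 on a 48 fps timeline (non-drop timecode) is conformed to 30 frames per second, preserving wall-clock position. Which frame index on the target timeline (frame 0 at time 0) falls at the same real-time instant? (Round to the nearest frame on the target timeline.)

frame 105284

Source frame index: (0×3600 + 58×60 + 29) × 48 + 22 = 168454.
Real time: 168454 / (48) = 84227/24 s.
Target frame: (84227/24) × (30) = 421135/4 ≈ 105283.750 → 105284.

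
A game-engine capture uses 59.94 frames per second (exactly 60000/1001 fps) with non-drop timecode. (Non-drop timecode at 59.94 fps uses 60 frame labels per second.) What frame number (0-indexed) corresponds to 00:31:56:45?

Total seconds to the label: (0 × 3600 + 31 × 60 + 56) = 1916.
Frame index = 1916 × 60 + 45 = 115005.

115005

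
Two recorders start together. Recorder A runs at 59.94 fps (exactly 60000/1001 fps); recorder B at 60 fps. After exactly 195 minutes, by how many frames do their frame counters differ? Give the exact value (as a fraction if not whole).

195 min = 11700 s.
A emits 60000/1001 × 11700 = 54000000/77 frames; B emits 60 × 11700 = 702000.
Difference = 54000/77 frames (≈ 701.2987); B is ahead of A.

54000/77 frames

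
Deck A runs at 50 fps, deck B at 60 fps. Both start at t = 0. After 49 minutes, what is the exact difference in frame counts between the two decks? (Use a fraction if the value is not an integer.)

49 min = 2940 s.
A emits 50 × 2940 = 147000 frames; B emits 60 × 2940 = 176400.
Difference = 29400 frames; B is ahead of A.

29400 frames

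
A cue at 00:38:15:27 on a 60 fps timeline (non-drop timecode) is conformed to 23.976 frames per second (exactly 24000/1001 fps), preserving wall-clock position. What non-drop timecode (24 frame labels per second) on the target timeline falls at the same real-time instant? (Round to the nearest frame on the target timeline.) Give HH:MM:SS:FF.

00:38:13:04

Source frame index: (0×3600 + 38×60 + 15) × 60 + 27 = 137727.
Real time: 137727 / (60) = 45909/20 s.
Target frame: (45909/20) × (24000/1001) = 55090800/1001 ≈ 55035.764 → 55036.
At 24 labels/s: frame 55036 → 00:38:13:04.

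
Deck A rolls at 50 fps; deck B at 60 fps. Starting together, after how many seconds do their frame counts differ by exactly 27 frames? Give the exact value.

The gap grows by |60 − 50| = 10 frames per second.
Time for a 27-frame gap: 27 ÷ (10) = 2.7 s.

2.7 seconds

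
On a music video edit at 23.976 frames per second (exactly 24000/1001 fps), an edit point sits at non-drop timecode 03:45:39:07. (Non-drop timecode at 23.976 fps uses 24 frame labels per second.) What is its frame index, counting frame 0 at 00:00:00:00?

Total seconds to the label: (3 × 3600 + 45 × 60 + 39) = 13539.
Frame index = 13539 × 24 + 7 = 324943.

frame 324943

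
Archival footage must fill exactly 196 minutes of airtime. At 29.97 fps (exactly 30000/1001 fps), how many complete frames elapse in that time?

352447 frames

196 min = 11760 s.
Frames = 11760 × 30000/1001 = 50400000/143 ≈ 352447.5524.
Complete frames: 352447.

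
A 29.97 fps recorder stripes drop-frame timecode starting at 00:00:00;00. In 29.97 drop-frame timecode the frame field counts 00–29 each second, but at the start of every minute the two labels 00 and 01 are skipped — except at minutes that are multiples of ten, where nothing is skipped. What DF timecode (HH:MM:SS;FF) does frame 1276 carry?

00:00:42;16

Ten DF minutes hold 17982 frames, so frame 1276 lies in block 0 (frames 0–17981) with 1276 frames into that block.
The block's first minute is 1800 frames and the rest 1798 each; 1276 frames reaches minute 0, so 0 × 18 + 0 × 2 = 0 labels have been skipped so far.
Adding those back, label number 1276 + 0 = 1276 at 30 labels/s is 42 s + 16 f = 0 h 0 min 42 s frame 16, i.e. 00:00:42;16.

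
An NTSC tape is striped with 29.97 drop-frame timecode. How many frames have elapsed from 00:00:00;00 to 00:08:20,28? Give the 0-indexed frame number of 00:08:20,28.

15012

Complete 10-minute blocks: 0, each 17982 frames → 0.
Remaining 8 whole minutes in the current block: 1800 + 7 × 1798 = 14386 frames.
Within the current minute: 20 × 30 + 28 − 2 = 626 (labels ;00/;01 skipped at this minute). Total = 0 + 14386 + 626 = 15012.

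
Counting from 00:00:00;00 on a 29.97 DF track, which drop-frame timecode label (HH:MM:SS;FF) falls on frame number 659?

Each 10-minute DF block holds 10 × 60 × 30 − 9 × 2 = 17982 frames. 659 ÷ 17982 → 0 full blocks, remainder 659.
Within the partial block the first minute is 1800 frames and each further minute 1798, so 0 further minute boundaries passed. Total skipped labels = 18 × 0 + 2 × 0 = 0.
Non-drop label index = 659 + 0 = 659; at 30 labels/s that is 00:00:21:29, i.e. DF 00:00:21;29.

00:00:21;29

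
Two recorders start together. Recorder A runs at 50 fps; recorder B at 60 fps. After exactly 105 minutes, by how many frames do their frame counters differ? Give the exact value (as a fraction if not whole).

63000 frames

105 min = 6300 s.
A emits 50 × 6300 = 315000 frames; B emits 60 × 6300 = 378000.
Difference = 63000 frames; B is ahead of A.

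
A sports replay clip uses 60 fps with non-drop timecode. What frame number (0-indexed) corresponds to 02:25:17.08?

523028

Total seconds to the label: (2 × 3600 + 25 × 60 + 17) = 8717.
Frame index = 8717 × 60 + 8 = 523028.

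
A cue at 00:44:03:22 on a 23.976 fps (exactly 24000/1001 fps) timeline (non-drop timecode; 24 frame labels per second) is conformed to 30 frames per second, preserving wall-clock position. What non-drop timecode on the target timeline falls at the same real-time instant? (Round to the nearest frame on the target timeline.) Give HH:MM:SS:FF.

00:44:06:17

Source frame index: (0×3600 + 44×60 + 3) × 24 + 22 = 63454.
Real time: 63454 / (24000/1001) = 31758727/12000 s.
Target frame: (31758727/12000) × (30) = 31758727/400 ≈ 79396.818 → 79397.
At 30 labels/s: frame 79397 → 00:44:06:17.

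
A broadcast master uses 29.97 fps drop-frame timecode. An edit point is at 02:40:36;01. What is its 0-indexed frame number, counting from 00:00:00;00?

288793

As if non-drop at 30 labels/s: (2 × 3600 + 40 × 60 + 36) × 30 + 1 = 289081.
Minute boundaries passed: 160; those not divisible by 10: 160 − 16 = 144; dropped labels = 2 × 144 = 288.
Actual frame index = 289081 − 288 = 288793.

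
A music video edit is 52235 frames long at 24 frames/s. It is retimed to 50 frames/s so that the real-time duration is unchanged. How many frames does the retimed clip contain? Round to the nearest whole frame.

Frames at target rate = 52235 × (50) / (24) = 1305875/12 ≈ 108822.917.
Nearest whole frame: 108823.

108823 frames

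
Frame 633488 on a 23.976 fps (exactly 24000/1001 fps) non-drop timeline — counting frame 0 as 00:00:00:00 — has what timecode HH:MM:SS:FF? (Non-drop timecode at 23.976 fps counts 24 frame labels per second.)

07:19:55:08

633488 ÷ 24 = 26395 full seconds, remainder 8 frames.
26395 s = 7 h 19 min 55 s.
Timecode: 07:19:55:08.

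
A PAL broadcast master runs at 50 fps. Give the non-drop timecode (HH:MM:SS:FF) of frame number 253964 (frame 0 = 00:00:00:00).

253964 ÷ 50 = 5079 full seconds, remainder 14 frames.
5079 s = 1 h 24 min 39 s.
Timecode: 01:24:39:14.

01:24:39:14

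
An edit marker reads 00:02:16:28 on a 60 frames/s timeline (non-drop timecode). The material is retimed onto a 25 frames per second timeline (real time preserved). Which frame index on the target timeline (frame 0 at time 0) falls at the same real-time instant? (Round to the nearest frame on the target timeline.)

frame 3412

Source frame index: (0×3600 + 2×60 + 16) × 60 + 28 = 8188.
Real time: 8188 / (60) = 2047/15 s.
Target frame: (2047/15) × (25) = 10235/3 ≈ 3411.667 → 3412.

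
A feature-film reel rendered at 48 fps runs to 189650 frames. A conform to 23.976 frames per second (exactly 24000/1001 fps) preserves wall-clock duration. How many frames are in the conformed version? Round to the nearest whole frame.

Frames at target rate = 189650 × (24000/1001) / (48) = 94825000/1001 ≈ 94730.270.
Nearest whole frame: 94730.

94730 frames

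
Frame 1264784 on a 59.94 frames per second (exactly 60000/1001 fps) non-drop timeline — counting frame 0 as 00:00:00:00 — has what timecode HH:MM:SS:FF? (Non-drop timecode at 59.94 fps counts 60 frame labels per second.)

05:51:19:44

1264784 ÷ 60 = 21079 full seconds, remainder 44 frames.
21079 s = 5 h 51 min 19 s.
Timecode: 05:51:19:44.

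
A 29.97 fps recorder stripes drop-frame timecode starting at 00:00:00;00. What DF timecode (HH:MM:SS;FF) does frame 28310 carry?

Ten DF minutes hold 17982 frames, so frame 28310 lies in block 1 (frames 17982–35963) with 10328 frames into that block.
The block's first minute is 1800 frames and the rest 1798 each; 10328 frames reaches minute 5, so 1 × 18 + 5 × 2 = 28 labels have been skipped so far.
Adding those back, label number 28310 + 28 = 28338 at 30 labels/s is 944 s + 18 f = 0 h 15 min 44 s frame 18, i.e. 00:15:44;18.

00:15:44;18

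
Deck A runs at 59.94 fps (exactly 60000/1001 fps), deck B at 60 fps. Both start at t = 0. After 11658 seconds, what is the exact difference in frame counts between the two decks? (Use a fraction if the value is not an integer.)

A emits 60000/1001 × 11658 = 699480000/1001 frames; B emits 60 × 11658 = 699480.
Difference = 699480/1001 frames (≈ 698.7812); B is ahead of A.

699480/1001 frames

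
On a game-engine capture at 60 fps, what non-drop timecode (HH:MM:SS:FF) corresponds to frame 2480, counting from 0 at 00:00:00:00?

2480 ÷ 60 = 41 full seconds, remainder 20 frames.
41 s = 0 h 0 min 41 s.
Timecode: 00:00:41:20.

00:00:41:20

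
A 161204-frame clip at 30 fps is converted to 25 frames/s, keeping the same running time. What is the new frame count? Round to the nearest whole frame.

Frames at target rate = 161204 × (25) / (30) = 403010/3 ≈ 134336.667.
Nearest whole frame: 134337.

134337 frames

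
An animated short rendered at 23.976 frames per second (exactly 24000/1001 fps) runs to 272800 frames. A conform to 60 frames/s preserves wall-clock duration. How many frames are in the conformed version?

Target frames = source frames × (target rate / source rate) = 272800 × (60)/(24000/1001) = 272800 × 1001/400 = 682682.

682682 frames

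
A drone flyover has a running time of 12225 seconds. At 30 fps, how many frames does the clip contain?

366750 frames

Frames = 12225 × 30 = 366750.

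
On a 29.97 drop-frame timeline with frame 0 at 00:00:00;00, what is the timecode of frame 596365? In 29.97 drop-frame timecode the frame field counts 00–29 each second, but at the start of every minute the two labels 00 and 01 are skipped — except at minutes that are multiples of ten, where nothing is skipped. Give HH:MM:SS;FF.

05:31:38;21

Each 10-minute DF block holds 10 × 60 × 30 − 9 × 2 = 17982 frames. 596365 ÷ 17982 → 33 full blocks, remainder 2959.
Within the partial block the first minute is 1800 frames and each further minute 1798, so 1 further minute boundary passed. Total skipped labels = 18 × 33 + 2 × 1 = 596.
Non-drop label index = 596365 + 596 = 596961; at 30 labels/s that is 05:31:38:21, i.e. DF 05:31:38;21.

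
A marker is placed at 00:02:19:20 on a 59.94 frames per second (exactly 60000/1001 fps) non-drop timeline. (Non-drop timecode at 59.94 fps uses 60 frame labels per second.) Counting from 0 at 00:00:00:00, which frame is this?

8360

Total seconds to the label: (0 × 3600 + 2 × 60 + 19) = 139.
Frame index = 139 × 60 + 20 = 8360.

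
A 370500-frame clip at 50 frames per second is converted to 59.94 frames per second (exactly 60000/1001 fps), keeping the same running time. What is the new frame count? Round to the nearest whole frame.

Frames at target rate = 370500 × (60000/1001) / (50) = 34200000/77 ≈ 444155.844.
Nearest whole frame: 444156.

444156 frames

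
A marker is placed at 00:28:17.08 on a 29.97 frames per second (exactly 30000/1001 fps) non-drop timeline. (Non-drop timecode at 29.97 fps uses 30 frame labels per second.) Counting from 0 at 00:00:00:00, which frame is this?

50918

Total seconds to the label: (0 × 3600 + 28 × 60 + 17) = 1697.
Frame index = 1697 × 30 + 8 = 50918.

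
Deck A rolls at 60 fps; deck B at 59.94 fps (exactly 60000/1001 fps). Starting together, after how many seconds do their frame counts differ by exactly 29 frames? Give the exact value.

The gap grows by |60000/1001 − 60| = 60/1001 frames per second.
Time for a 29-frame gap: 29 ÷ (60/1001) = 29029/60 s.

29029/60 seconds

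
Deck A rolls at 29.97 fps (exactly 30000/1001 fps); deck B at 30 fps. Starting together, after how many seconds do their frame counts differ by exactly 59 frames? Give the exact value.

The gap grows by |30 − 30000/1001| = 30/1001 frames per second.
Time for a 59-frame gap: 59 ÷ (30/1001) = 59059/30 s.

59059/30 seconds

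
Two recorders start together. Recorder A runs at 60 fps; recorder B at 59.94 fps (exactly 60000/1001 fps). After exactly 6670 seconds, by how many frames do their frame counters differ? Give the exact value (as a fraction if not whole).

A emits 60 × 6670 = 400200 frames; B emits 60000/1001 × 6670 = 400200000/1001.
Difference = 400200/1001 frames (≈ 399.8002); B is behind A.

400200/1001 frames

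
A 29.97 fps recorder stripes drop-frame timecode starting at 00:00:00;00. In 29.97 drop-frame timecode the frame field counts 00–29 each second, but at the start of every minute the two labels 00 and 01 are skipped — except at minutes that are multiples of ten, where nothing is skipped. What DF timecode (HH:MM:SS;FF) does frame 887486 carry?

Each 10-minute DF block holds 10 × 60 × 30 − 9 × 2 = 17982 frames. 887486 ÷ 17982 → 49 full blocks, remainder 6368.
Within the partial block the first minute is 1800 frames and each further minute 1798, so 3 further minute boundaries passed. Total skipped labels = 18 × 49 + 2 × 3 = 888.
Non-drop label index = 887486 + 888 = 888374; at 30 labels/s that is 08:13:32:14, i.e. DF 08:13:32;14.

08:13:32;14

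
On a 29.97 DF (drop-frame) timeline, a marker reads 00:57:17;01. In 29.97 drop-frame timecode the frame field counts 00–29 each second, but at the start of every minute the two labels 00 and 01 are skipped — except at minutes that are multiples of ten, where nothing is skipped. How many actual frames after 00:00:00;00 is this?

103007

Complete 10-minute blocks: 5, each 17982 frames → 89910.
Remaining 7 whole minutes in the current block: 1800 + 6 × 1798 = 12588 frames.
Within the current minute: 17 × 30 + 1 − 2 = 509 (labels ;00/;01 skipped at this minute). Total = 89910 + 12588 + 509 = 103007.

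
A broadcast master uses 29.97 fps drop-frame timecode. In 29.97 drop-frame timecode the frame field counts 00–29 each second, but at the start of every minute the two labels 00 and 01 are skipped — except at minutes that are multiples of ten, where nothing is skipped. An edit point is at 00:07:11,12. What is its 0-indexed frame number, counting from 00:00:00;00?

12928

Complete 10-minute blocks: 0, each 17982 frames → 0.
Remaining 7 whole minutes in the current block: 1800 + 6 × 1798 = 12588 frames.
Within the current minute: 11 × 30 + 12 − 2 = 340 (labels ;00/;01 skipped at this minute). Total = 0 + 12588 + 340 = 12928.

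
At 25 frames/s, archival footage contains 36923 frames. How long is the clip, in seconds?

Running time = 36923 / (25) = 1476.92 s.

1476.92 seconds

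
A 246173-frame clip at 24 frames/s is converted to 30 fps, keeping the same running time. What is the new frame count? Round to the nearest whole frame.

Frames at target rate = 246173 × (30) / (24) = 1230865/4 ≈ 307716.250.
Nearest whole frame: 307716.

307716 frames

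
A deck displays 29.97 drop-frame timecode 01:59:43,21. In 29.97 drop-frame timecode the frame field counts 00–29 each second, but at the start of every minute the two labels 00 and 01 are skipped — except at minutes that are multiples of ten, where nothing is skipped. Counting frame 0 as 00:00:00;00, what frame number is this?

215295

As if non-drop at 30 labels/s: (1 × 3600 + 59 × 60 + 43) × 30 + 21 = 215511.
Minute boundaries passed: 119; those not divisible by 10: 119 − 11 = 108; dropped labels = 2 × 108 = 216.
Actual frame index = 215511 − 216 = 215295.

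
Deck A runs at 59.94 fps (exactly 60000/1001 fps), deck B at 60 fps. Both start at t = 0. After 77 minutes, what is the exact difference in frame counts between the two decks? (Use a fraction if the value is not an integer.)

3600/13 frames

77 min = 4620 s.
A emits 60000/1001 × 4620 = 3600000/13 frames; B emits 60 × 4620 = 277200.
Difference = 3600/13 frames (≈ 276.9231); B is ahead of A.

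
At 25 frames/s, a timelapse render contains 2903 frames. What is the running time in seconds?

116.12 seconds

Running time = 2903 / (25) = 116.12 s.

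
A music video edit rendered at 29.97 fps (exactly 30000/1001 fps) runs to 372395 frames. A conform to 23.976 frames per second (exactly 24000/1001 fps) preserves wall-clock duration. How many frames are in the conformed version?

297916 frames

Target frames = source frames × (target rate / source rate) = 372395 × (24000/1001)/(30000/1001) = 372395 × 4/5 = 297916.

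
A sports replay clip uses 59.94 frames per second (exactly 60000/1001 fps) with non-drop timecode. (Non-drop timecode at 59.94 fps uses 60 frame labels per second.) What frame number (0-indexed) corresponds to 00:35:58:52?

Total seconds to the label: (0 × 3600 + 35 × 60 + 58) = 2158.
Frame index = 2158 × 60 + 52 = 129532.

129532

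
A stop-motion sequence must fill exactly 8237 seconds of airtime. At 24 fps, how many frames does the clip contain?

197688 frames

Frames = 8237 × 24 = 197688.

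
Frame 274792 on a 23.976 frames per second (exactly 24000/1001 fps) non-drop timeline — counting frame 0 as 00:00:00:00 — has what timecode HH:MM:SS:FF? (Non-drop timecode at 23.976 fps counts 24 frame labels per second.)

03:10:49:16

274792 ÷ 24 = 11449 full seconds, remainder 16 frames.
11449 s = 3 h 10 min 49 s.
Timecode: 03:10:49:16.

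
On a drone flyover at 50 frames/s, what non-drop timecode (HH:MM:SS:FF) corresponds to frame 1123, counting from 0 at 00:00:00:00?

1123 ÷ 50 = 22 full seconds, remainder 23 frames.
22 s = 0 h 0 min 22 s.
Timecode: 00:00:22:23.

00:00:22:23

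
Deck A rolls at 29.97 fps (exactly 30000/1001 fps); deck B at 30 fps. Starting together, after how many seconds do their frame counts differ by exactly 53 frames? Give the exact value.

53053/30 seconds

The gap grows by |30 − 30000/1001| = 30/1001 frames per second.
Time for a 53-frame gap: 53 ÷ (30/1001) = 53053/30 s.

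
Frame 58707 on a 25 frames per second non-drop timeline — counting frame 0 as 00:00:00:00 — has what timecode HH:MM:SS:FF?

00:39:08:07

58707 ÷ 25 = 2348 full seconds, remainder 7 frames.
2348 s = 0 h 39 min 8 s.
Timecode: 00:39:08:07.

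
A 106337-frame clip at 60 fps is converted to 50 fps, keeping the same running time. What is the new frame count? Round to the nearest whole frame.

Frames at target rate = 106337 × (50) / (60) = 531685/6 ≈ 88614.167.
Nearest whole frame: 88614.

88614 frames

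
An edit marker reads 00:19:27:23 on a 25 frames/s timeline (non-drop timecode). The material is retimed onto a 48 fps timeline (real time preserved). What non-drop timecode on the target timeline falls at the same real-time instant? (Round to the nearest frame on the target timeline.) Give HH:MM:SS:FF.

00:19:27:44

Source frame index: (0×3600 + 19×60 + 27) × 25 + 23 = 29198.
Real time: 29198 / (25) = 29198/25 s.
Target frame: (29198/25) × (48) = 1401504/25 ≈ 56060.160 → 56060.
At 48 labels/s: frame 56060 → 00:19:27:44.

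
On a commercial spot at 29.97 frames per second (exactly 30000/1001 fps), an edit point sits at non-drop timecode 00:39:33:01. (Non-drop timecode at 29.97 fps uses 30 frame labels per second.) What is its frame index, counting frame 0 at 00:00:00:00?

Total seconds to the label: (0 × 3600 + 39 × 60 + 33) = 2373.
Frame index = 2373 × 30 + 1 = 71191.

frame 71191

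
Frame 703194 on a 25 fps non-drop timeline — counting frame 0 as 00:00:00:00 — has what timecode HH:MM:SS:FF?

07:48:47:19

703194 ÷ 25 = 28127 full seconds, remainder 19 frames.
28127 s = 7 h 48 min 47 s.
Timecode: 07:48:47:19.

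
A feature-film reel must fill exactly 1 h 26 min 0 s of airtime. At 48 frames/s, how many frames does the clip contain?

1 h 26 min 0 s = 5160 s.
Frames = 5160 × 48 = 247680.

247680 frames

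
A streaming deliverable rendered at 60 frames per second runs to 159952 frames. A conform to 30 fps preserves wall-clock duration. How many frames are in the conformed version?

79976 frames

Target frames = source frames × (target rate / source rate) = 159952 × (30)/(60) = 159952 × 1/2 = 79976.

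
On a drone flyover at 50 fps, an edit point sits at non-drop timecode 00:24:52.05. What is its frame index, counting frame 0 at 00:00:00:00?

Total seconds to the label: (0 × 3600 + 24 × 60 + 52) = 1492.
Frame index = 1492 × 50 + 5 = 74605.

74605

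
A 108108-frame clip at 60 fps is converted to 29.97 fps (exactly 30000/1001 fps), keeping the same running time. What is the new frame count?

54000 frames

Target frames = source frames × (target rate / source rate) = 108108 × (30000/1001)/(60) = 108108 × 500/1001 = 54000.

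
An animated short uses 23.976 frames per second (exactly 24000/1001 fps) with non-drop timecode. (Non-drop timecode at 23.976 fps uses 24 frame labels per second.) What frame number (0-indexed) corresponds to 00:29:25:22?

Total seconds to the label: (0 × 3600 + 29 × 60 + 25) = 1765.
Frame index = 1765 × 24 + 22 = 42382.

frame 42382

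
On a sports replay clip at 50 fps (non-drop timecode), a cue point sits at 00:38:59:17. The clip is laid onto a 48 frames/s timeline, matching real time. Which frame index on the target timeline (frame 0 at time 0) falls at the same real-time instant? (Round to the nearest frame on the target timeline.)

frame 112288

Source frame index: (0×3600 + 38×60 + 59) × 50 + 17 = 116967.
Real time: 116967 / (50) = 116967/50 s.
Target frame: (116967/50) × (48) = 2807208/25 ≈ 112288.320 → 112288.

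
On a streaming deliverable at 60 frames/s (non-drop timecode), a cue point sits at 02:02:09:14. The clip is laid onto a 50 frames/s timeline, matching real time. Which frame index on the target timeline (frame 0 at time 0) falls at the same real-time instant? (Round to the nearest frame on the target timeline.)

Source frame index: (2×3600 + 2×60 + 9) × 60 + 14 = 439754.
Real time: 439754 / (60) = 219877/30 s.
Target frame: (219877/30) × (50) = 1099385/3 ≈ 366461.667 → 366462.

frame 366462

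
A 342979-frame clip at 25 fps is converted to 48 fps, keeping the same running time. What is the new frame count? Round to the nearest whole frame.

658520 frames

Frames at target rate = 342979 × (48) / (25) = 16462992/25 ≈ 658519.680.
Nearest whole frame: 658520.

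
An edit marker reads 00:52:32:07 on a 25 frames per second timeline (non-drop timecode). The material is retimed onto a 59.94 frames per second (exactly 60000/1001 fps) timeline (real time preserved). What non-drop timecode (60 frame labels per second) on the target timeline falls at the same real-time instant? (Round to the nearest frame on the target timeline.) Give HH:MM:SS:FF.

Source frame index: (0×3600 + 52×60 + 32) × 25 + 7 = 78807.
Real time: 78807 / (25) = 78807/25 s.
Target frame: (78807/25) × (60000/1001) = 189136800/1001 ≈ 188947.852 → 188948.
At 60 labels/s: frame 188948 → 00:52:29:08.

00:52:29:08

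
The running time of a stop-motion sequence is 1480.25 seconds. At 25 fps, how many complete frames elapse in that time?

Frames = 1480.25 × 25 = 148025/4 ≈ 37006.2500.
Complete frames: 37006.

37006 frames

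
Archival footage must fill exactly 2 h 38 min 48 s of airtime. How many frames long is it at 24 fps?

228672 frames

2 h 38 min 48 s = 9528 s.
Frames = 9528 × 24 = 228672.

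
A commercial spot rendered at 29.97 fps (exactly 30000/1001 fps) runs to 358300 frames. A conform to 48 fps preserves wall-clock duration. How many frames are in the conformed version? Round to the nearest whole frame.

Frames at target rate = 358300 × (48) / (30000/1001) = 14346332/25 ≈ 573853.280.
Nearest whole frame: 573853.

573853 frames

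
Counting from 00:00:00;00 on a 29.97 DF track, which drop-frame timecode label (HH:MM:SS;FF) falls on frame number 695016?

06:26:30;12

Each 10-minute DF block holds 10 × 60 × 30 − 9 × 2 = 17982 frames. 695016 ÷ 17982 → 38 full blocks, remainder 11700.
Within the partial block the first minute is 1800 frames and each further minute 1798, so 6 further minute boundaries passed. Total skipped labels = 18 × 38 + 2 × 6 = 696.
Non-drop label index = 695016 + 696 = 695712; at 30 labels/s that is 06:26:30:12, i.e. DF 06:26:30;12.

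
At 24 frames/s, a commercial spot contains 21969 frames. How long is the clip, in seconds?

915.375 seconds

Running time = 21969 / (24) = 915.375 s.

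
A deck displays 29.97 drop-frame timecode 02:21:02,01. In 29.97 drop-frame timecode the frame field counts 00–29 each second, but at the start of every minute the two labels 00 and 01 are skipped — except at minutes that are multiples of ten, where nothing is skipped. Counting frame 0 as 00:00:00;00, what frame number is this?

As if non-drop at 30 labels/s: (2 × 3600 + 21 × 60 + 2) × 30 + 1 = 253861.
Minute boundaries passed: 141; those not divisible by 10: 141 − 14 = 127; dropped labels = 2 × 127 = 254.
Actual frame index = 253861 − 254 = 253607.

253607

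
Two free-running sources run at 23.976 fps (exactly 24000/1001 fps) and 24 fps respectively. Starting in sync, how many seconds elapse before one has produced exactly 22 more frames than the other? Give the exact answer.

The gap grows by |24 − 24000/1001| = 24/1001 frames per second.
Time for a 22-frame gap: 22 ÷ (24/1001) = 11011/12 s.

11011/12 seconds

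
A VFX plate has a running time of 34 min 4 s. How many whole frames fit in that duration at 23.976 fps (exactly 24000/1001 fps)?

49006 frames

34 min 4 s = 2044 s.
Frames = 2044 × 24000/1001 = 7008000/143 ≈ 49006.9930.
Complete frames: 49006.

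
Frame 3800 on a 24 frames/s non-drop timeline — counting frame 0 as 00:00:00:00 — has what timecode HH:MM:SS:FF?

3800 ÷ 24 = 158 full seconds, remainder 8 frames.
158 s = 0 h 2 min 38 s.
Timecode: 00:02:38:08.

00:02:38:08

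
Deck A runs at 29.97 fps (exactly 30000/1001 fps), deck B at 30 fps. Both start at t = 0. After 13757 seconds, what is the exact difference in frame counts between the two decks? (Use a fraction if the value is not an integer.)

A emits 30000/1001 × 13757 = 412710000/1001 frames; B emits 30 × 13757 = 412710.
Difference = 412710/1001 frames (≈ 412.2977); B is ahead of A.

412710/1001 frames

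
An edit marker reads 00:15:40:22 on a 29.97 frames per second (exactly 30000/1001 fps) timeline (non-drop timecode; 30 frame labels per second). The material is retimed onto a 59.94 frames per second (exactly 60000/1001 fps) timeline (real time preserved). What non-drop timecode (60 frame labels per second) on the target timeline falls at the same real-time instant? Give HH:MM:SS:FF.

00:15:40:44

Source frame index: (0×3600 + 15×60 + 40) × 30 + 22 = 28222.
Real time: 28222 / (30000/1001) = 14125111/15000 s.
Target frame: (14125111/15000) × (60000/1001) = 56444.
At 60 labels/s: frame 56444 → 00:15:40:44.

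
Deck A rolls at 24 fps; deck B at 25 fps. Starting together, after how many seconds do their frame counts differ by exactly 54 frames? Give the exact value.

The gap grows by |25 − 24| = 1 frame per second.
Time for a 54-frame gap: 54 ÷ (1) = 54 s.

54 seconds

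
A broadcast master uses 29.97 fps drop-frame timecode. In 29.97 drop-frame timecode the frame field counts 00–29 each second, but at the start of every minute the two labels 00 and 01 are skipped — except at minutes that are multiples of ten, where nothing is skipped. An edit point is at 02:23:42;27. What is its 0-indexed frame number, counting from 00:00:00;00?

258429

As if non-drop at 30 labels/s: (2 × 3600 + 23 × 60 + 42) × 30 + 27 = 258687.
Minute boundaries passed: 143; those not divisible by 10: 143 − 14 = 129; dropped labels = 2 × 129 = 258.
Actual frame index = 258687 − 258 = 258429.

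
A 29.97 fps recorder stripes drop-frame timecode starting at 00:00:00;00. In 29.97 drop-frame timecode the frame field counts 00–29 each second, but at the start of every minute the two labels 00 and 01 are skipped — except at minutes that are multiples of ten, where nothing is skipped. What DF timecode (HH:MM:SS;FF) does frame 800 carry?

00:00:26;20

Ten DF minutes hold 17982 frames, so frame 800 lies in block 0 (frames 0–17981) with 800 frames into that block.
The block's first minute is 1800 frames and the rest 1798 each; 800 frames reaches minute 0, so 0 × 18 + 0 × 2 = 0 labels have been skipped so far.
Adding those back, label number 800 + 0 = 800 at 30 labels/s is 26 s + 20 f = 0 h 0 min 26 s frame 20, i.e. 00:00:26;20.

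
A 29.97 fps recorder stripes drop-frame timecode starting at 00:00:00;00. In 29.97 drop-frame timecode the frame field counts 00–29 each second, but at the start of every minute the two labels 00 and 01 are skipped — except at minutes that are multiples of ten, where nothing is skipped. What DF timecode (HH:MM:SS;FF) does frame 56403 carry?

Each 10-minute DF block holds 10 × 60 × 30 − 9 × 2 = 17982 frames. 56403 ÷ 17982 → 3 full blocks, remainder 2457.
Within the partial block the first minute is 1800 frames and each further minute 1798, so 1 further minute boundary passed. Total skipped labels = 18 × 3 + 2 × 1 = 56.
Non-drop label index = 56403 + 56 = 56459; at 30 labels/s that is 00:31:21:29, i.e. DF 00:31:21;29.

00:31:21;29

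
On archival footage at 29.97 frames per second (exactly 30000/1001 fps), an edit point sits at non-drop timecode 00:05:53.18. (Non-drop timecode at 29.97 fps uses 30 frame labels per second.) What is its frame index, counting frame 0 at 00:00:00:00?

frame 10608

Total seconds to the label: (0 × 3600 + 5 × 60 + 53) = 353.
Frame index = 353 × 30 + 18 = 10608.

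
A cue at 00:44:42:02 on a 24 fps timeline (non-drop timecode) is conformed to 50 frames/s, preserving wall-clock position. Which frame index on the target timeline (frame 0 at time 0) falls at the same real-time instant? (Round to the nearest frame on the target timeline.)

Source frame index: (0×3600 + 44×60 + 42) × 24 + 2 = 64370.
Real time: 64370 / (24) = 32185/12 s.
Target frame: (32185/12) × (50) = 804625/6 ≈ 134104.167 → 134104.

frame 134104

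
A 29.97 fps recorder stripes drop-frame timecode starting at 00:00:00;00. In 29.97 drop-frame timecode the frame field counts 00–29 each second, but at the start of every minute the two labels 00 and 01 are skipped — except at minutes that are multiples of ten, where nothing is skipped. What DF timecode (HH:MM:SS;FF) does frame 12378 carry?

00:06:53;00

Ten DF minutes hold 17982 frames, so frame 12378 lies in block 0 (frames 0–17981) with 12378 frames into that block.
The block's first minute is 1800 frames and the rest 1798 each; 12378 frames reaches minute 6, so 0 × 18 + 6 × 2 = 12 labels have been skipped so far.
Adding those back, label number 12378 + 12 = 12390 at 30 labels/s is 413 s + 0 f = 0 h 6 min 53 s frame 0, i.e. 00:06:53;00.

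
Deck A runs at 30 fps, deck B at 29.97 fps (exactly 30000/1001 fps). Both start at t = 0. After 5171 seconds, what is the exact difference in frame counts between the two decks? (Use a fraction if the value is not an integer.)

A emits 30 × 5171 = 155130 frames; B emits 30000/1001 × 5171 = 155130000/1001.
Difference = 155130/1001 frames (≈ 154.9750); B is behind A.

155130/1001 frames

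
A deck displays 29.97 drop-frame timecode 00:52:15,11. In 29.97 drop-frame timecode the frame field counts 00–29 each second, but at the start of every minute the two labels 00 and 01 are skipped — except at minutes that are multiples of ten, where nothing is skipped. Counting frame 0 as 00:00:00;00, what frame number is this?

Complete 10-minute blocks: 5, each 17982 frames → 89910.
Remaining 2 whole minutes in the current block: 1800 + 1 × 1798 = 3598 frames.
Within the current minute: 15 × 30 + 11 − 2 = 459 (labels ;00/;01 skipped at this minute). Total = 89910 + 3598 + 459 = 93967.

93967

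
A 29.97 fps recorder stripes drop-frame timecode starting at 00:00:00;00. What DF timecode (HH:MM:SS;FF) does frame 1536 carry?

00:00:51;06

Ten DF minutes hold 17982 frames, so frame 1536 lies in block 0 (frames 0–17981) with 1536 frames into that block.
The block's first minute is 1800 frames and the rest 1798 each; 1536 frames reaches minute 0, so 0 × 18 + 0 × 2 = 0 labels have been skipped so far.
Adding those back, label number 1536 + 0 = 1536 at 30 labels/s is 51 s + 6 f = 0 h 0 min 51 s frame 6, i.e. 00:00:51;06.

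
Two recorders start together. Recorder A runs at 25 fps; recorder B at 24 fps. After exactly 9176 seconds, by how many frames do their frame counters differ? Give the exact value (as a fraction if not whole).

A emits 25 × 9176 = 229400 frames; B emits 24 × 9176 = 220224.
Difference = 9176 frames; B is behind A.

9176 frames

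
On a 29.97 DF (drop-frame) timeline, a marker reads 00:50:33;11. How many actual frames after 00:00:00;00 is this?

Complete 10-minute blocks: 5, each 17982 frames → 89910.
Remaining 0 whole minutes in the current block: 0 frames.
Within the current minute: 33 × 30 + 11 = 1001. Total = 89910 + 0 + 1001 = 90911.

90911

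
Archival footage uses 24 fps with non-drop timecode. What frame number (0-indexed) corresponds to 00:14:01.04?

20188

Total seconds to the label: (0 × 3600 + 14 × 60 + 1) = 841.
Frame index = 841 × 24 + 4 = 20188.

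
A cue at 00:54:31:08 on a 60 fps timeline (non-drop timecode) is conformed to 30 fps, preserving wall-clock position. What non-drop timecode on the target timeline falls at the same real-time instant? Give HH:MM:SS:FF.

Source frame index: (0×3600 + 54×60 + 31) × 60 + 8 = 196268.
Real time: 196268 / (60) = 49067/15 s.
Target frame: (49067/15) × (30) = 98134.
At 30 labels/s: frame 98134 → 00:54:31:04.

00:54:31:04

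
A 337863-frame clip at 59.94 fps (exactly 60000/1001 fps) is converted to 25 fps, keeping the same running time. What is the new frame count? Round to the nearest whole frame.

140917 frames

Frames at target rate = 337863 × (25) / (60000/1001) = 112733621/800 ≈ 140917.026.
Nearest whole frame: 140917.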